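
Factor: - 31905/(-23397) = 3^1*5^1 * 11^(  -  1 )  =  15/11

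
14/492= 7/246 = 0.03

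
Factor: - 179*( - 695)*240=2^4 * 3^1*5^2*139^1*179^1 = 29857200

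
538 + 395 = 933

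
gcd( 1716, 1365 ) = 39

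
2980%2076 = 904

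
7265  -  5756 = 1509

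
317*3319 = 1052123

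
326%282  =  44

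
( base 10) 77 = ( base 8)115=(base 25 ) 32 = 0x4D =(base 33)2b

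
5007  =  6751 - 1744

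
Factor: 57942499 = 211^1*274609^1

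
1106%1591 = 1106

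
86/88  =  43/44 = 0.98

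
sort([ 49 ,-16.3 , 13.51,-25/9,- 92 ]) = [ - 92, - 16.3, - 25/9, 13.51 , 49]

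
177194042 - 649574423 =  - 472380381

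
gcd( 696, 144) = 24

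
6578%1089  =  44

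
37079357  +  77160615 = 114239972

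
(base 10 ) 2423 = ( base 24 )44N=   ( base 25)3ln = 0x977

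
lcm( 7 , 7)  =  7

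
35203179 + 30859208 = 66062387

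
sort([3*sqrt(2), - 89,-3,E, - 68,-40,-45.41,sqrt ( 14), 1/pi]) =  [ - 89, - 68, - 45.41,  -  40,-3,1/pi,E, sqrt ( 14) , 3*sqrt(2 )]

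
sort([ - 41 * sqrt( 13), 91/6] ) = [ - 41*sqrt(13), 91/6] 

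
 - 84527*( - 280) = 23667560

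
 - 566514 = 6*( - 94419)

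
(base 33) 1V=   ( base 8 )100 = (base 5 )224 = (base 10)64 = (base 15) 44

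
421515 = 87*4845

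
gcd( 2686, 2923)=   79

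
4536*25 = 113400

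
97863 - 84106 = 13757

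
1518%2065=1518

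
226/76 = 2 + 37/38 =2.97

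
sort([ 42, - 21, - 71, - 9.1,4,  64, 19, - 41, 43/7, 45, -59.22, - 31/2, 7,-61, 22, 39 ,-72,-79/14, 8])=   [  -  72,-71, - 61,  -  59.22, - 41,-21,-31/2,-9.1, - 79/14, 4, 43/7,7,8, 19, 22 , 39, 42, 45, 64]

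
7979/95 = 7979/95 = 83.99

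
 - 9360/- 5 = 1872+0/1 = 1872.00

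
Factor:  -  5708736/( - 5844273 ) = 2^6*3^1 * 11^1*17^1*53^1*1948091^(-1) = 1902912/1948091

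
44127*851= 37552077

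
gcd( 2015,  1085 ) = 155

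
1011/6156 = 337/2052 = 0.16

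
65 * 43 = 2795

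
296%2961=296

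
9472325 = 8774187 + 698138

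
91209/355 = 91209/355 = 256.93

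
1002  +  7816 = 8818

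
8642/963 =8+ 938/963 = 8.97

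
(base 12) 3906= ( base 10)6486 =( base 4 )1211112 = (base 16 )1956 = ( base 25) a9b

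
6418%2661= 1096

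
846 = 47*18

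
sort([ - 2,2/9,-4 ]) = [-4,-2, 2/9]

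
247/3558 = 247/3558 = 0.07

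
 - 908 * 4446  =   - 4036968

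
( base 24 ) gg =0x190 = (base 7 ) 1111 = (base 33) C4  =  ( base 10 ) 400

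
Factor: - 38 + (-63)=-101^1=-101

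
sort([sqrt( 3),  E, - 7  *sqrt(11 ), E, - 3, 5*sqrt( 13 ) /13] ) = [-7*sqrt(11),-3,  5*sqrt( 13)/13, sqrt(3 ),  E, E]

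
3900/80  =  195/4  =  48.75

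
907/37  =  907/37=24.51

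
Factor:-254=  - 2^1 *127^1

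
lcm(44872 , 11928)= 942312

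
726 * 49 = 35574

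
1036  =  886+150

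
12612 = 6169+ 6443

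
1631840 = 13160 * 124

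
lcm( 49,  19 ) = 931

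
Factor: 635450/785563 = 2^1*5^2*71^1*109^ ( - 1)*179^1*7207^ (-1) 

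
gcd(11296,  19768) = 2824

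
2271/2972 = 2271/2972 =0.76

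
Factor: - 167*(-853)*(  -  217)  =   - 30911867=- 7^1*31^1*167^1*853^1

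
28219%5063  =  2904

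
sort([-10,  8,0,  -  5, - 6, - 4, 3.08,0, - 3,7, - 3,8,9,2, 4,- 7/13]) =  [ - 10, - 6, - 5, - 4, - 3,- 3, - 7/13,0, 0, 2, 3.08,4,7, 8,8,9]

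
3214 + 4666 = 7880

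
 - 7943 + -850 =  - 8793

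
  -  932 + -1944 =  - 2876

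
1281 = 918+363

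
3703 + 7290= 10993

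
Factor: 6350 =2^1*5^2*127^1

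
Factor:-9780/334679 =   -  2^2*3^1*5^1*17^( - 1)*163^1*19687^ ( - 1 ) 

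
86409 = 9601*9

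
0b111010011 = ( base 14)255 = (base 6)2055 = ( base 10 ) 467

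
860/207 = 860/207 = 4.15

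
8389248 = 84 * 99872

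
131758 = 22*5989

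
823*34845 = 28677435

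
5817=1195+4622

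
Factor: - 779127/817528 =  - 2^( - 3) * 3^1*17^1*15277^1*102191^(-1)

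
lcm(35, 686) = 3430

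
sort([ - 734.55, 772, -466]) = [ -734.55,- 466,772]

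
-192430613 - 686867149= - 879297762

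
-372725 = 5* ( -74545 )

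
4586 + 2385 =6971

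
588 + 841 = 1429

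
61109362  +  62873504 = 123982866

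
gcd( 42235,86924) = 1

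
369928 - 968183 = -598255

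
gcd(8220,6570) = 30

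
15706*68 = 1068008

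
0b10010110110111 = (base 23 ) i5i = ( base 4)2112313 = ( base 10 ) 9655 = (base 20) 142f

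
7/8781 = 7/8781= 0.00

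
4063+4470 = 8533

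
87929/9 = 9769+8/9  =  9769.89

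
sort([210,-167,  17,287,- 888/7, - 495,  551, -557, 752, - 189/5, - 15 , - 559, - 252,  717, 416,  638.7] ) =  [ - 559, - 557, - 495, - 252, - 167, - 888/7, - 189/5, - 15,17,210, 287,416,  551,638.7, 717, 752 ] 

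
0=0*6035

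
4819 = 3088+1731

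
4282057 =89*48113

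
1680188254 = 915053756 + 765134498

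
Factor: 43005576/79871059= 2^3*3^1*1791899^1*79871059^(-1 ) 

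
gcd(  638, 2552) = 638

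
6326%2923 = 480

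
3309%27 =15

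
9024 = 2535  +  6489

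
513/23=513/23=22.30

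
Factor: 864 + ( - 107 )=757^1  =  757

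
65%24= 17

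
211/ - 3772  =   - 1 + 3561/3772=- 0.06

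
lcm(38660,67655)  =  270620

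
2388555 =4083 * 585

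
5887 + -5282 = 605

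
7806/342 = 1301/57 = 22.82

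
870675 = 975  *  893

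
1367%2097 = 1367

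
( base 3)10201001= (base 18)861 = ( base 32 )2kd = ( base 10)2701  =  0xA8D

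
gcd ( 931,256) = 1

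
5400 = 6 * 900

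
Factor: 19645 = 5^1*3929^1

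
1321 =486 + 835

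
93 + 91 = 184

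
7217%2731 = 1755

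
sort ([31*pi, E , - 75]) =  [ - 75, E,31*pi]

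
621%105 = 96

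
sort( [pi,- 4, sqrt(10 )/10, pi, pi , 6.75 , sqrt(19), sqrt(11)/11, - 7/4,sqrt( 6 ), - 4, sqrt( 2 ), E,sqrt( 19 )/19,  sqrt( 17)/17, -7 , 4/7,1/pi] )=[  -  7,-4, - 4, - 7/4,sqrt(19) /19, sqrt ( 17)/17, sqrt(11 )/11, sqrt( 10 ) /10, 1/pi, 4/7, sqrt(2),  sqrt(6),E, pi, pi,pi,sqrt(19 ) , 6.75 ]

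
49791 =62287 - 12496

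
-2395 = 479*( - 5 ) 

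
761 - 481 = 280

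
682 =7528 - 6846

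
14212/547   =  14212/547 = 25.98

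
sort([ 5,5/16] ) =[5/16,5 ]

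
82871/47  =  82871/47  =  1763.21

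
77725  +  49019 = 126744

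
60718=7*8674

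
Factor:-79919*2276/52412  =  -45473911/13103= - 7^3*233^1 * 569^1*13103^(-1 ) 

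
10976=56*196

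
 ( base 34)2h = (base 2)1010101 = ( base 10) 85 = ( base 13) 67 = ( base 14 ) 61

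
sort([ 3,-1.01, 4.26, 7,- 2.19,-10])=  [ - 10, - 2.19,-1.01, 3, 4.26, 7 ] 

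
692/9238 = 346/4619 = 0.07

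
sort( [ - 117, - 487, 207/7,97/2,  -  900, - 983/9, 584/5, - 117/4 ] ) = [- 900, - 487,-117, - 983/9, - 117/4,207/7, 97/2, 584/5]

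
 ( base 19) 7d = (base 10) 146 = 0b10010010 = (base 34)4a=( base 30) 4Q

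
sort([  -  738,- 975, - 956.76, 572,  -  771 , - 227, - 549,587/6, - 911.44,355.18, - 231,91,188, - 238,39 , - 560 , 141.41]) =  [ - 975,  -  956.76, - 911.44, - 771, - 738, - 560, - 549,-238, - 231,  -  227, 39, 91, 587/6 , 141.41, 188,355.18,  572 ]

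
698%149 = 102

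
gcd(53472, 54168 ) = 24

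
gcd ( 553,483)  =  7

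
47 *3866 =181702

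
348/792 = 29/66 = 0.44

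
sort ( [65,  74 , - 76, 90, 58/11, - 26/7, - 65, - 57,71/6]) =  [ - 76, - 65,-57,-26/7, 58/11,71/6, 65,  74,90 ] 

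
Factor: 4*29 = 2^2*29^1 = 116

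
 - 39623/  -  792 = 50 + 23/792 =50.03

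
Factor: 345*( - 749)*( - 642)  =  2^1*3^2*5^1*7^1*23^1*107^2 = 165896010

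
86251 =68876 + 17375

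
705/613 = 1+92/613=   1.15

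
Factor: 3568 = 2^4* 223^1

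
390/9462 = 65/1577 = 0.04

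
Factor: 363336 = 2^3*3^1 *15139^1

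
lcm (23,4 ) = 92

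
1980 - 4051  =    -  2071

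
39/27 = 13/9=1.44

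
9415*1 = 9415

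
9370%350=270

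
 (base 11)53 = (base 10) 58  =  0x3A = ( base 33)1p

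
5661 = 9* 629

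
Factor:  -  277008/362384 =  - 3^1  *  11^( - 1)*71^( - 1 ) * 199^1 = - 597/781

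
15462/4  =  3865 + 1/2 = 3865.50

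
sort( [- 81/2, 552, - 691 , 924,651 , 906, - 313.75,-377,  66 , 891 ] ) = [  -  691,  -  377, - 313.75, - 81/2,  66,  552 , 651, 891,906, 924]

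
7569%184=25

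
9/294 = 3/98 = 0.03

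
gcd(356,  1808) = 4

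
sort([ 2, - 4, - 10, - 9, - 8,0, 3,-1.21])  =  [  -  10, - 9 , - 8, - 4 , - 1.21,0 , 2,3 ]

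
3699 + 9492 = 13191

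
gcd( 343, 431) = 1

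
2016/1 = 2016 = 2016.00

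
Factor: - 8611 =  - 79^1*109^1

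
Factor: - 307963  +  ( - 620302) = -928265 = - 5^1*13^1*14281^1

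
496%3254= 496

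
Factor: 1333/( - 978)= - 2^ ( - 1)* 3^( - 1 ) * 31^1*43^1*163^(  -  1)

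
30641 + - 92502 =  - 61861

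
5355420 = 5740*933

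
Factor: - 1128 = - 2^3*3^1*47^1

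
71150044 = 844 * 84301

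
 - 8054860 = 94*(  -  85690 ) 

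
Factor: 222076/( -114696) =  - 2^( - 1 )*3^(- 5 ) * 941^1  =  -941/486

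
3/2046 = 1/682 = 0.00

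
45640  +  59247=104887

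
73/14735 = 73/14735= 0.00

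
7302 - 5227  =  2075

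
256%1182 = 256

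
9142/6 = 4571/3=1523.67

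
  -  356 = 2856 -3212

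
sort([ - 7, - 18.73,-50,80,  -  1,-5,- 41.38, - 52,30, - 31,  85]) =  [ - 52 ,-50, - 41.38,-31, - 18.73, - 7 ,-5,-1 , 30,  80,85 ]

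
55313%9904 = 5793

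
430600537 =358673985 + 71926552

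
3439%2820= 619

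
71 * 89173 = 6331283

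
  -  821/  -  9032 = 821/9032 = 0.09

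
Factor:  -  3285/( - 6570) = 2^(-1 ) = 1/2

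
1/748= 1/748 = 0.00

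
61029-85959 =- 24930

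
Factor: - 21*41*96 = -2^5*3^2*7^1*41^1= - 82656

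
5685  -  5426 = 259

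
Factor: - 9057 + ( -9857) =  - 2^1 * 7^2*193^1 = - 18914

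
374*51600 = 19298400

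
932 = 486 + 446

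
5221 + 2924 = 8145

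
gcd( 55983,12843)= 3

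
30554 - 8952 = 21602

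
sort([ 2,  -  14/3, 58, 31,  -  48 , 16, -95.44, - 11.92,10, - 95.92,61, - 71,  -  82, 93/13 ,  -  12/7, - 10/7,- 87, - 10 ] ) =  [ - 95.92, - 95.44, - 87, - 82 , - 71, - 48, - 11.92, - 10,  -  14/3,- 12/7, - 10/7,2, 93/13,10, 16, 31, 58 , 61]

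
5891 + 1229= 7120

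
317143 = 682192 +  - 365049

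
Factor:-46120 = - 2^3* 5^1 * 1153^1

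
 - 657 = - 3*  219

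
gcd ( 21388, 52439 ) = 1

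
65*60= 3900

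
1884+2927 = 4811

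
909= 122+787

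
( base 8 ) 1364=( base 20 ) 1HG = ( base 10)756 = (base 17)2A8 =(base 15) 356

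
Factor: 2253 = 3^1*751^1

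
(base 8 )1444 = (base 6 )3420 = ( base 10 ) 804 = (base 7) 2226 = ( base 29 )RL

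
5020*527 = 2645540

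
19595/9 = 2177 + 2/9 = 2177.22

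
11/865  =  11/865 = 0.01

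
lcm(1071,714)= 2142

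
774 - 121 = 653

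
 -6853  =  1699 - 8552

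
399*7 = 2793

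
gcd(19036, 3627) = 1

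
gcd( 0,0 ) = 0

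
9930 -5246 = 4684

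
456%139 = 39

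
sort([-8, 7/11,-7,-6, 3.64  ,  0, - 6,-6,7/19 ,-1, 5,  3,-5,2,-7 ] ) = [  -  8,  -  7, - 7, - 6,-6, - 6,-5, - 1,0,7/19,7/11,2,3, 3.64, 5]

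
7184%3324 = 536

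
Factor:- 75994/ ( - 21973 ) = 2^1*7^(-1)*43^(  -  1)*73^(-1 )*37997^1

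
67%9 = 4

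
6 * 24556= 147336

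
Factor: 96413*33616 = 3241019408= 2^4* 11^1*67^1*191^1 * 1439^1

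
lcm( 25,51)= 1275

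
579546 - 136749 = 442797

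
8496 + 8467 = 16963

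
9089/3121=9089/3121 = 2.91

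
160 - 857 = -697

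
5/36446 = 5/36446 = 0.00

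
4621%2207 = 207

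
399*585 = 233415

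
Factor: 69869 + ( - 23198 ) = 46671 = 3^1*47^1*331^1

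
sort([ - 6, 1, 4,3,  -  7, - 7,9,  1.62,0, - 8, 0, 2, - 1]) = [ - 8, - 7, - 7, - 6,  -  1 , 0,0, 1,1.62, 2, 3, 4, 9]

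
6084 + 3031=9115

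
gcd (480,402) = 6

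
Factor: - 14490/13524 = -2^(-1)*3^1*  5^1*7^(  -  1 )= - 15/14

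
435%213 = 9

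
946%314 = 4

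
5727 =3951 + 1776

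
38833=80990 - 42157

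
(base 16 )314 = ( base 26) 148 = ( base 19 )239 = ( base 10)788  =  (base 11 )657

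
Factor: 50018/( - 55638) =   -  3^( - 2 )*11^ ( - 1)*89^1 = -89/99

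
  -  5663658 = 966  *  (  -  5863) 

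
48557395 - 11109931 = 37447464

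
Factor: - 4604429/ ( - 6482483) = 7^(  -  1)*53^( - 1)*101^(-1)*173^ (-1 )*1481^1*3109^1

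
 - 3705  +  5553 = 1848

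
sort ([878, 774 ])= [774,878] 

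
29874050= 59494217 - 29620167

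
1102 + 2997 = 4099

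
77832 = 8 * 9729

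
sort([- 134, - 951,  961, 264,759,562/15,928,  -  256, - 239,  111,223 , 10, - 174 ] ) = [-951, - 256, - 239,- 174,  -  134, 10,562/15, 111,223, 264, 759, 928,961 ] 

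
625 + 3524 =4149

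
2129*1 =2129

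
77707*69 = 5361783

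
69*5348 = 369012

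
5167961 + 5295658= 10463619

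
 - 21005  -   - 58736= 37731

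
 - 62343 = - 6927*9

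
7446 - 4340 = 3106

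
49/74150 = 49/74150 = 0.00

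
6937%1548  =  745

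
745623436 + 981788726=1727412162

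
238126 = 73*3262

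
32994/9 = 3666 = 3666.00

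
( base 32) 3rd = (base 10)3949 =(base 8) 7555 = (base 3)12102021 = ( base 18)c37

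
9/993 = 3/331 = 0.01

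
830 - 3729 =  - 2899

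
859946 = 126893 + 733053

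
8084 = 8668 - 584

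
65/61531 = 65/61531=0.00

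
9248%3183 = 2882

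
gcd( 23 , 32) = 1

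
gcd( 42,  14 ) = 14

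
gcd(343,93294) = 1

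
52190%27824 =24366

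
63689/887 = 71 + 712/887 = 71.80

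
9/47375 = 9/47375 = 0.00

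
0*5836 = 0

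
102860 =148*695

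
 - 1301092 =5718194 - 7019286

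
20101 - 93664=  - 73563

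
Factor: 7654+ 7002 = 14656=2^6* 229^1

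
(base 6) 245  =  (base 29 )3e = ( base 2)1100101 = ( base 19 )56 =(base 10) 101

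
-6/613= -6/613 = - 0.01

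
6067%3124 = 2943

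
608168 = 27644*22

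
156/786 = 26/131 = 0.20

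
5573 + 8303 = 13876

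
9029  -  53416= - 44387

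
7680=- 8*( - 960)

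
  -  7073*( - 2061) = 14577453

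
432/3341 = 432/3341 = 0.13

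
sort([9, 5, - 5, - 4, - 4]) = [ - 5,- 4  , - 4,5,  9 ]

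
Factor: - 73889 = -37^1 * 1997^1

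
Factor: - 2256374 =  - 2^1*29^1 * 38903^1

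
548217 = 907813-359596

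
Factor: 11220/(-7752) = -55/38 = -2^( - 1)*5^1*11^1*19^(  -  1 )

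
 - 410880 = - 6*68480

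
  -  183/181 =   -  183/181 = - 1.01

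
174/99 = 1  +  25/33 = 1.76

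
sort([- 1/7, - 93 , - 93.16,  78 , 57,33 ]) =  [-93.16,-93, - 1/7, 33 , 57, 78]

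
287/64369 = 287/64369 =0.00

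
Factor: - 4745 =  - 5^1*13^1 * 73^1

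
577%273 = 31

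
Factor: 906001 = 173^1*5237^1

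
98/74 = 49/37 = 1.32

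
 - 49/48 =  - 49/48 = -  1.02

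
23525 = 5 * 4705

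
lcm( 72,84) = 504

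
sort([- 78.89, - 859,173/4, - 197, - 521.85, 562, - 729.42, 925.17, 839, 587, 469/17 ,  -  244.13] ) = [ - 859, - 729.42, - 521.85, - 244.13,-197, - 78.89, 469/17,173/4, 562, 587, 839, 925.17]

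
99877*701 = 70013777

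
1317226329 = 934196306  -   - 383030023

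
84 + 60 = 144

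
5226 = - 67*( - 78)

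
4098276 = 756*5421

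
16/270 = 8/135 = 0.06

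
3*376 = 1128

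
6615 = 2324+4291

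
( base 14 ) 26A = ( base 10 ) 486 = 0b111100110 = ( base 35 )DV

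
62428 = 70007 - 7579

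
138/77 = 1 +61/77  =  1.79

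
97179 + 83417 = 180596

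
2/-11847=  -  2/11847 = - 0.00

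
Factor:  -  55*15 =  - 825 = - 3^1*5^2*11^1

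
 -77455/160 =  - 15491/32 = -484.09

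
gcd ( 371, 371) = 371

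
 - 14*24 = -336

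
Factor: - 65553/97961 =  - 3^1*21851^1*97961^( - 1)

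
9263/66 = 140  +  23/66= 140.35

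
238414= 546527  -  308113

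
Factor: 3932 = 2^2 *983^1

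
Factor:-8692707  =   - 3^1 * 1361^1 * 2129^1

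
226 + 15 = 241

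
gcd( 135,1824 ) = 3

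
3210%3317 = 3210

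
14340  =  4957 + 9383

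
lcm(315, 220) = 13860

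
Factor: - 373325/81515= -5^1*7^(-1 )*  17^(-1 )*109^1 =- 545/119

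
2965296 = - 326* (-9096)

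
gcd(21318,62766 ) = 66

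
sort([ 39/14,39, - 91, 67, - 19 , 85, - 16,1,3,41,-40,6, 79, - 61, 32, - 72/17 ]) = [ - 91,-61,- 40, - 19,-16, - 72/17,1  ,  39/14,3,  6,32, 39, 41, 67,79,85 ] 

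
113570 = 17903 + 95667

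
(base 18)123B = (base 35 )5c0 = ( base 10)6545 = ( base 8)14621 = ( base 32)6ch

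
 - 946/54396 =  - 473/27198 = - 0.02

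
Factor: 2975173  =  2975173^1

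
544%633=544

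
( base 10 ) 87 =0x57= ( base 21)43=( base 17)52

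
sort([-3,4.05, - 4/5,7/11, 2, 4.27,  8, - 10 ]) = [ - 10,  -  3, - 4/5,7/11 , 2, 4.05,  4.27, 8 ] 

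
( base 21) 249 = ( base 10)975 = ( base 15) 450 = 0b1111001111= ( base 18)303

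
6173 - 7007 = - 834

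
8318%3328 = 1662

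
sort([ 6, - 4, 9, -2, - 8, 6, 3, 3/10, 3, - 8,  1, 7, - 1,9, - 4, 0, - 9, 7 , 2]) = [ - 9, - 8,-8,-4, - 4, - 2, - 1, 0, 3/10,1, 2, 3, 3,6, 6, 7, 7, 9, 9]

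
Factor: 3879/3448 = 2^( - 3)*3^2 = 9/8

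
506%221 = 64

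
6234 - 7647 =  - 1413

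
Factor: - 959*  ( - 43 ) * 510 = 2^1*3^1* 5^1*7^1*17^1*43^1*137^1=21030870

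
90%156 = 90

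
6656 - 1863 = 4793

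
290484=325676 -35192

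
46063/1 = 46063 = 46063.00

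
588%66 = 60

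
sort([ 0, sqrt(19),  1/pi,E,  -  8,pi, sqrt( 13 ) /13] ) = [ - 8, 0, sqrt(13)/13,1/pi, E,pi, sqrt ( 19 )]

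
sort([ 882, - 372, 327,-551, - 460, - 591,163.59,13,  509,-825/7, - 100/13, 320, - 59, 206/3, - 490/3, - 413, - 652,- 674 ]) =[ - 674, - 652, - 591, - 551,  -  460, - 413, - 372, - 490/3, - 825/7 , - 59, - 100/13, 13,206/3,  163.59, 320, 327, 509, 882] 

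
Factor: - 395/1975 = - 5^( - 1) =- 1/5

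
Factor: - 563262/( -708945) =2^1*5^( - 1 )*7^1*151^( - 1)*313^( - 1 )* 13411^1 = 187754/236315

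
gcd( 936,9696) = 24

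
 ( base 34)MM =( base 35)M0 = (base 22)1d0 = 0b1100000010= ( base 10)770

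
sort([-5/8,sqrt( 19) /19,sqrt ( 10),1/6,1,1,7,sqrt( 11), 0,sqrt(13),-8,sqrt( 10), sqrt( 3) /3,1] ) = [  -  8,-5/8, 0, 1/6,sqrt( 19 )/19,  sqrt ( 3 ) /3,1, 1,1,sqrt(10), sqrt( 10),sqrt( 11), sqrt( 13 ), 7]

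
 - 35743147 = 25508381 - 61251528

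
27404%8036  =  3296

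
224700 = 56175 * 4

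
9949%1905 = 424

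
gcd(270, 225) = 45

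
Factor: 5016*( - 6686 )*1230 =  - 41250480480 = - 2^5*3^2* 5^1*11^1*19^1*41^1*3343^1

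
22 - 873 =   -  851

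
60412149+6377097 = 66789246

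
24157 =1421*17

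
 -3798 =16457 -20255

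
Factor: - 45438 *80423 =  - 2^1*3^1*7^1*7573^1 *11489^1 =- 3654260274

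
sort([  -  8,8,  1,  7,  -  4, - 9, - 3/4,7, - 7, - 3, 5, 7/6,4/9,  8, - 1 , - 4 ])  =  [ - 9 ,-8, - 7 , - 4, - 4,-3, - 1, - 3/4,  4/9 , 1,7/6,  5, 7,7, 8,  8 ] 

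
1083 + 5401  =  6484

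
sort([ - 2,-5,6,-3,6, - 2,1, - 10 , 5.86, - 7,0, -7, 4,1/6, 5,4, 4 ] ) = [ - 10, - 7,  -  7, - 5, - 3, - 2 , - 2,0,1/6, 1,4, 4, 4,  5, 5.86  ,  6, 6 ] 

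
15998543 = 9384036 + 6614507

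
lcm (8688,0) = 0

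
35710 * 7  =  249970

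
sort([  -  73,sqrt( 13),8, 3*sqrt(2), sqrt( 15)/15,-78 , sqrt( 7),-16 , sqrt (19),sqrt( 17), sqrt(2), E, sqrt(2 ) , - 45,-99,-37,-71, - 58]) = [ - 99,-78, - 73,-71 , - 58,-45,- 37,-16, sqrt( 15 ) /15,sqrt(2 ),sqrt( 2),sqrt( 7) , E, sqrt( 13) , sqrt(17), 3*sqrt( 2), sqrt(19 ),8]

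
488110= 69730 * 7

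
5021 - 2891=2130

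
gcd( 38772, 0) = 38772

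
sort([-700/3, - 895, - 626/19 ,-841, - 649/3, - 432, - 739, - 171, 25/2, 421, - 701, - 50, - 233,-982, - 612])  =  [-982,  -  895, - 841, - 739, - 701, - 612, - 432, - 700/3, - 233,-649/3 , - 171, - 50, -626/19, 25/2,421] 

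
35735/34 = 35735/34 = 1051.03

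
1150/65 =230/13= 17.69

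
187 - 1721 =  - 1534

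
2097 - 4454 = -2357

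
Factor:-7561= -7561^1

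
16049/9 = 1783 + 2/9 = 1783.22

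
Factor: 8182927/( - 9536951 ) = -89^1*227^(  -  1)*42013^(-1 )*91943^1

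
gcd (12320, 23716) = 308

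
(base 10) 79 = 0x4F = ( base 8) 117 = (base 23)3a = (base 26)31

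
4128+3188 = 7316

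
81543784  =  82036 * 994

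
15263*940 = 14347220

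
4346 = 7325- 2979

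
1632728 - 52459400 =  - 50826672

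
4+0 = 4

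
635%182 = 89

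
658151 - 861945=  - 203794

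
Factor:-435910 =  - 2^1 *5^1*43591^1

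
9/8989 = 9/8989 =0.00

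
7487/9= 831 + 8/9 = 831.89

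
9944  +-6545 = 3399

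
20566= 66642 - 46076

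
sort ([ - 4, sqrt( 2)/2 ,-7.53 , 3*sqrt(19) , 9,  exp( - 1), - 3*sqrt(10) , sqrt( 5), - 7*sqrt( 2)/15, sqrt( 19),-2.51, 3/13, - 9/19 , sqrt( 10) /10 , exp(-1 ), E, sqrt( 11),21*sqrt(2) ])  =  [ - 3*sqrt ( 10), - 7.53 , - 4, - 2.51, - 7*sqrt( 2)/15, - 9/19, 3/13,  sqrt( 10)/10,exp( - 1),  exp( - 1), sqrt( 2)/2, sqrt( 5),E, sqrt( 11 ), sqrt( 19 ), 9,3*sqrt( 19),21*sqrt(2 )]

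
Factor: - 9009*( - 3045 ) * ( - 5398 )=-148080122190 = - 2^1 * 3^3*5^1*7^2*11^1  *13^1*29^1*2699^1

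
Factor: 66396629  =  13^1*5107433^1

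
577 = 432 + 145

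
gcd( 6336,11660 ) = 44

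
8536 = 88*97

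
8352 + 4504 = 12856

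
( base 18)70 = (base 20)66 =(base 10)126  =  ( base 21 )60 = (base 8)176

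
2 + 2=4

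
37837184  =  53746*704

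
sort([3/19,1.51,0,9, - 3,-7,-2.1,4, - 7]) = [ - 7,-7, - 3, -2.1,0,3/19,  1.51,4,9] 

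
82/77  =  82/77= 1.06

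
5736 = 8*717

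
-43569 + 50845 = 7276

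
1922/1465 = 1  +  457/1465 =1.31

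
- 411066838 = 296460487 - 707527325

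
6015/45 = 133 + 2/3= 133.67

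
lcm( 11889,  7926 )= 23778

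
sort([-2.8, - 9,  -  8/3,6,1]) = [-9, - 2.8,  -  8/3,  1,6 ]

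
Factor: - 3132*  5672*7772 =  - 138067279488 = - 2^7*3^3*29^2*67^1* 709^1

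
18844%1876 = 84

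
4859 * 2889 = 14037651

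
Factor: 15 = 3^1*5^1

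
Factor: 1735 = 5^1*347^1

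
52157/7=7451= 7451.00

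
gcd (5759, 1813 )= 1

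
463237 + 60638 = 523875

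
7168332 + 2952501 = 10120833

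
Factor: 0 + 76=76  =  2^2*19^1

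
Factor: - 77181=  - 3^1* 13^1*1979^1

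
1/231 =1/231 = 0.00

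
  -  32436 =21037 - 53473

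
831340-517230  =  314110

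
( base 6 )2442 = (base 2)1001011010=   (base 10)602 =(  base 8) 1132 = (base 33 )I8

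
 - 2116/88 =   -  529/22 = -24.05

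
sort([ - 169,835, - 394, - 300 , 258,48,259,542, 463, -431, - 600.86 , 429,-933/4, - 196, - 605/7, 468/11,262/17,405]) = [ - 600.86,-431, - 394, - 300, - 933/4,  -  196, - 169, -605/7, 262/17,468/11,48 , 258,  259 , 405, 429,463, 542, 835 ]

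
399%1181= 399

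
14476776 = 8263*1752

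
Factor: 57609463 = 19^2 * 53^1*3011^1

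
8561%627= 410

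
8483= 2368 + 6115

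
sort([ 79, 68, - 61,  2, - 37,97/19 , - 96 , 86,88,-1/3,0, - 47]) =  [ - 96,  -  61, - 47, - 37 , - 1/3,0, 2, 97/19,68, 79,86,88] 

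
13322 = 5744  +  7578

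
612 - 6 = 606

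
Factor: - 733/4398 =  - 2^( -1 ) * 3^ ( - 1) =- 1/6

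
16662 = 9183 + 7479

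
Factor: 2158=2^1*13^1*83^1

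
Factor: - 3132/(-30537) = 2^2*3^(-1)*13^(  -  1) = 4/39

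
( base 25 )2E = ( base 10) 64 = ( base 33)1v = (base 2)1000000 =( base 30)24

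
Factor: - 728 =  - 2^3*7^1*13^1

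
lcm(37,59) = 2183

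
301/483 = 43/69 = 0.62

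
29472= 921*32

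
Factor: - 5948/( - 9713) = 2^2*11^( - 1)*883^( - 1)*1487^1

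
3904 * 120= 468480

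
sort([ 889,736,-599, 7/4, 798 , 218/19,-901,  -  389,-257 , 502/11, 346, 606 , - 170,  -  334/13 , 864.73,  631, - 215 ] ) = [-901,  -  599,-389,- 257,-215,-170, - 334/13,  7/4, 218/19, 502/11, 346, 606,  631, 736, 798,  864.73, 889]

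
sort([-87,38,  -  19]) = [ - 87, - 19, 38 ]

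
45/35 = 9/7 = 1.29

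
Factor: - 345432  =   - 2^3*3^1 * 37^1 * 389^1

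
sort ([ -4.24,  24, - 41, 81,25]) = [-41, - 4.24,24, 25,81 ] 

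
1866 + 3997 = 5863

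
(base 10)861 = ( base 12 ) 5B9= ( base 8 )1535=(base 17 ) 2gb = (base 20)231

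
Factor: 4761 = 3^2*23^2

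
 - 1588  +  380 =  - 1208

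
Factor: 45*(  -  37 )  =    -  1665 = - 3^2*5^1 * 37^1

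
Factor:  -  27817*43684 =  - 1215157828 = - 2^2*67^1* 163^1* 27817^1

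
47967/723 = 15989/241=66.34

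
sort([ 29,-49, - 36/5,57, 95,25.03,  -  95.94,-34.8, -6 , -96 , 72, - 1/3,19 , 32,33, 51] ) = [-96, - 95.94,-49, - 34.8 , - 36/5,-6,-1/3,19,25.03,29, 32,33,51, 57 , 72, 95]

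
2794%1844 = 950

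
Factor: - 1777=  - 1777^1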